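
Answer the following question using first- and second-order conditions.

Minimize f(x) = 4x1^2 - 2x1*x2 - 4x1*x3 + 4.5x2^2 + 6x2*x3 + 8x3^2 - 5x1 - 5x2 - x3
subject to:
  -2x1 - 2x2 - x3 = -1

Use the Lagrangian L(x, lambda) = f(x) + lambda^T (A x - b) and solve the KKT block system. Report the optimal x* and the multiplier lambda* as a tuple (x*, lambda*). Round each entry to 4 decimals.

Form the Lagrangian:
  L(x, lambda) = (1/2) x^T Q x + c^T x + lambda^T (A x - b)
Stationarity (grad_x L = 0): Q x + c + A^T lambda = 0.
Primal feasibility: A x = b.

This gives the KKT block system:
  [ Q   A^T ] [ x     ]   [-c ]
  [ A    0  ] [ lambda ] = [ b ]

Solving the linear system:
  x*      = (0.2416, 0.3059, -0.0949)
  lambda* = (-1.6498)
  f(x*)   = -2.1461

x* = (0.2416, 0.3059, -0.0949), lambda* = (-1.6498)


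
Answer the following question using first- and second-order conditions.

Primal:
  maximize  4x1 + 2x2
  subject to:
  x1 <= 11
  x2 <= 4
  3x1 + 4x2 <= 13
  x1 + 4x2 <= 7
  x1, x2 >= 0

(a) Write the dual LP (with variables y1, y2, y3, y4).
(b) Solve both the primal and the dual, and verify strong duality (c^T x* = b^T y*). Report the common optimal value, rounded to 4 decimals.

The standard primal-dual pair for 'max c^T x s.t. A x <= b, x >= 0' is:
  Dual:  min b^T y  s.t.  A^T y >= c,  y >= 0.

So the dual LP is:
  minimize  11y1 + 4y2 + 13y3 + 7y4
  subject to:
    y1 + 3y3 + y4 >= 4
    y2 + 4y3 + 4y4 >= 2
    y1, y2, y3, y4 >= 0

Solving the primal: x* = (4.3333, 0).
  primal value c^T x* = 17.3333.
Solving the dual: y* = (0, 0, 1.3333, 0).
  dual value b^T y* = 17.3333.
Strong duality: c^T x* = b^T y*. Confirmed.

17.3333


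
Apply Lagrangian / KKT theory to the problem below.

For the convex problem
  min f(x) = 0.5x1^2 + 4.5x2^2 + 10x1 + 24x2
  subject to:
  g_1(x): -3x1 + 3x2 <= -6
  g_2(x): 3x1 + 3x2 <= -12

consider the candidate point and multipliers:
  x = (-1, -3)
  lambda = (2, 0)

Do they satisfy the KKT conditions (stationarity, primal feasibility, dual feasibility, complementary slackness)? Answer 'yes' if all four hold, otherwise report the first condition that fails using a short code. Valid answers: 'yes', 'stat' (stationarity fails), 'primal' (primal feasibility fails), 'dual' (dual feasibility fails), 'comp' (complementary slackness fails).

Gradient of f: grad f(x) = Q x + c = (9, -3)
Constraint values g_i(x) = a_i^T x - b_i:
  g_1((-1, -3)) = 0
  g_2((-1, -3)) = 0
Stationarity residual: grad f(x) + sum_i lambda_i a_i = (3, 3)
  -> stationarity FAILS
Primal feasibility (all g_i <= 0): OK
Dual feasibility (all lambda_i >= 0): OK
Complementary slackness (lambda_i * g_i(x) = 0 for all i): OK

Verdict: the first failing condition is stationarity -> stat.

stat


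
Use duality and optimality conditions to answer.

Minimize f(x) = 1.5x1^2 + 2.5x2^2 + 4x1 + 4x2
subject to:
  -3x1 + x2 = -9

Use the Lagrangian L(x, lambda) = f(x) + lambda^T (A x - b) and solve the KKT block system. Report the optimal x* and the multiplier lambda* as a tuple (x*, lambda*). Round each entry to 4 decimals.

Form the Lagrangian:
  L(x, lambda) = (1/2) x^T Q x + c^T x + lambda^T (A x - b)
Stationarity (grad_x L = 0): Q x + c + A^T lambda = 0.
Primal feasibility: A x = b.

This gives the KKT block system:
  [ Q   A^T ] [ x     ]   [-c ]
  [ A    0  ] [ lambda ] = [ b ]

Solving the linear system:
  x*      = (2.4792, -1.5625)
  lambda* = (3.8125)
  f(x*)   = 18.9896

x* = (2.4792, -1.5625), lambda* = (3.8125)


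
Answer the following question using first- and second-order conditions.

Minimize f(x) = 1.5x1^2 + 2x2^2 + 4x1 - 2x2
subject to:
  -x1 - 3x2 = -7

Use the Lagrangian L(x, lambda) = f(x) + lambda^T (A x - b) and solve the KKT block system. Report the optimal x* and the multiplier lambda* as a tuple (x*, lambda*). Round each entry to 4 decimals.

Form the Lagrangian:
  L(x, lambda) = (1/2) x^T Q x + c^T x + lambda^T (A x - b)
Stationarity (grad_x L = 0): Q x + c + A^T lambda = 0.
Primal feasibility: A x = b.

This gives the KKT block system:
  [ Q   A^T ] [ x     ]   [-c ]
  [ A    0  ] [ lambda ] = [ b ]

Solving the linear system:
  x*      = (-0.4516, 2.4839)
  lambda* = (2.6452)
  f(x*)   = 5.871

x* = (-0.4516, 2.4839), lambda* = (2.6452)


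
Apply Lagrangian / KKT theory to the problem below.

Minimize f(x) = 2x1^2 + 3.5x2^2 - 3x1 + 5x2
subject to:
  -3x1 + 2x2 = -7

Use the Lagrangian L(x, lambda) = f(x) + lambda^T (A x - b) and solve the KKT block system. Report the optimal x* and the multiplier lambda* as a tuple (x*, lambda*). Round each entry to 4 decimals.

Form the Lagrangian:
  L(x, lambda) = (1/2) x^T Q x + c^T x + lambda^T (A x - b)
Stationarity (grad_x L = 0): Q x + c + A^T lambda = 0.
Primal feasibility: A x = b.

This gives the KKT block system:
  [ Q   A^T ] [ x     ]   [-c ]
  [ A    0  ] [ lambda ] = [ b ]

Solving the linear system:
  x*      = (1.6329, -1.0506)
  lambda* = (1.1772)
  f(x*)   = -0.9557

x* = (1.6329, -1.0506), lambda* = (1.1772)


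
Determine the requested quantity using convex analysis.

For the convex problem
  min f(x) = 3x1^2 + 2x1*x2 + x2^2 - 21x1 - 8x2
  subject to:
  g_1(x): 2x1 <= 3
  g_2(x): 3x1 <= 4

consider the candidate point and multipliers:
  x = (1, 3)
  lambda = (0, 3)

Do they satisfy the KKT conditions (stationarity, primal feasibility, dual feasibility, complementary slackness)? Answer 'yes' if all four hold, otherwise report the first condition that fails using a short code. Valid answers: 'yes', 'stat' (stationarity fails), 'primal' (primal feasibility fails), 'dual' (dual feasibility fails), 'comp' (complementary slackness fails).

Gradient of f: grad f(x) = Q x + c = (-9, 0)
Constraint values g_i(x) = a_i^T x - b_i:
  g_1((1, 3)) = -1
  g_2((1, 3)) = -1
Stationarity residual: grad f(x) + sum_i lambda_i a_i = (0, 0)
  -> stationarity OK
Primal feasibility (all g_i <= 0): OK
Dual feasibility (all lambda_i >= 0): OK
Complementary slackness (lambda_i * g_i(x) = 0 for all i): FAILS

Verdict: the first failing condition is complementary_slackness -> comp.

comp


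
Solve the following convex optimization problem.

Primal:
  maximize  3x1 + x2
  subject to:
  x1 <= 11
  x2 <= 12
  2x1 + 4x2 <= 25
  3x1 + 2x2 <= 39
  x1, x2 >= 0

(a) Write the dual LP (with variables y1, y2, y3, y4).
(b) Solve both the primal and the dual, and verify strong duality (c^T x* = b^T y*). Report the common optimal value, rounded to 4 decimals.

The standard primal-dual pair for 'max c^T x s.t. A x <= b, x >= 0' is:
  Dual:  min b^T y  s.t.  A^T y >= c,  y >= 0.

So the dual LP is:
  minimize  11y1 + 12y2 + 25y3 + 39y4
  subject to:
    y1 + 2y3 + 3y4 >= 3
    y2 + 4y3 + 2y4 >= 1
    y1, y2, y3, y4 >= 0

Solving the primal: x* = (11, 0.75).
  primal value c^T x* = 33.75.
Solving the dual: y* = (2.5, 0, 0.25, 0).
  dual value b^T y* = 33.75.
Strong duality: c^T x* = b^T y*. Confirmed.

33.75


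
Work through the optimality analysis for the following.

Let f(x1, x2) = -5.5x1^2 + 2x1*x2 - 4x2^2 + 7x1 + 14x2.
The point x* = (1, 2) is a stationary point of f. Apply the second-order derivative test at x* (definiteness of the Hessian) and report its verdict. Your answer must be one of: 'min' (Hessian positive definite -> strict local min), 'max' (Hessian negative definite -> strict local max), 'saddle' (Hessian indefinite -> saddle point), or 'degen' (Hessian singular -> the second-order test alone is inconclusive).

Compute the Hessian H = grad^2 f:
  H = [[-11, 2], [2, -8]]
Verify stationarity: grad f(x*) = H x* + g = (0, 0).
Eigenvalues of H: -12, -7.
Both eigenvalues < 0, so H is negative definite -> x* is a strict local max.

max


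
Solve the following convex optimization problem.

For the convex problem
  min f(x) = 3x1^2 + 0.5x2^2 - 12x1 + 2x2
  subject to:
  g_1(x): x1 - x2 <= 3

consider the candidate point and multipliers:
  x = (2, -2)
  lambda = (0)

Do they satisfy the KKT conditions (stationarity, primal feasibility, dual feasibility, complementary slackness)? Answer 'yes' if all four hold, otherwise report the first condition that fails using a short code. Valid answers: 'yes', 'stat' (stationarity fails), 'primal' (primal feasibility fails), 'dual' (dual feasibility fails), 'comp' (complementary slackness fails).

Gradient of f: grad f(x) = Q x + c = (0, 0)
Constraint values g_i(x) = a_i^T x - b_i:
  g_1((2, -2)) = 1
Stationarity residual: grad f(x) + sum_i lambda_i a_i = (0, 0)
  -> stationarity OK
Primal feasibility (all g_i <= 0): FAILS
Dual feasibility (all lambda_i >= 0): OK
Complementary slackness (lambda_i * g_i(x) = 0 for all i): OK

Verdict: the first failing condition is primal_feasibility -> primal.

primal


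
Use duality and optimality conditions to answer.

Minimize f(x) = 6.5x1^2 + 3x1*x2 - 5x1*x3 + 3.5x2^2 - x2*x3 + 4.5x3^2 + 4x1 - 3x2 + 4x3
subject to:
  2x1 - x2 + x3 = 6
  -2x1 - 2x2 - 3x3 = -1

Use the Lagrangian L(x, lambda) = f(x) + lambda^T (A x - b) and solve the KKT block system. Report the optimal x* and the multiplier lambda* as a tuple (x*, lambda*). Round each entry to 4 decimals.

Form the Lagrangian:
  L(x, lambda) = (1/2) x^T Q x + c^T x + lambda^T (A x - b)
Stationarity (grad_x L = 0): Q x + c + A^T lambda = 0.
Primal feasibility: A x = b.

This gives the KKT block system:
  [ Q   A^T ] [ x     ]   [-c ]
  [ A    0  ] [ lambda ] = [ b ]

Solving the linear system:
  x*      = (1.6208, -2.1033, 0.655)
  lambda* = (-9.6672, -1.9243)
  f(x*)   = 35.7461

x* = (1.6208, -2.1033, 0.655), lambda* = (-9.6672, -1.9243)


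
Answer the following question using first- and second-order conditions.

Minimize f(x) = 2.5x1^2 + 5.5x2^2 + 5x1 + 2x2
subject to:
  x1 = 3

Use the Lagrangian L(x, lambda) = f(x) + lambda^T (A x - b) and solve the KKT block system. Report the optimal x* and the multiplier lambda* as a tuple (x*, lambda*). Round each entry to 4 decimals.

Form the Lagrangian:
  L(x, lambda) = (1/2) x^T Q x + c^T x + lambda^T (A x - b)
Stationarity (grad_x L = 0): Q x + c + A^T lambda = 0.
Primal feasibility: A x = b.

This gives the KKT block system:
  [ Q   A^T ] [ x     ]   [-c ]
  [ A    0  ] [ lambda ] = [ b ]

Solving the linear system:
  x*      = (3, -0.1818)
  lambda* = (-20)
  f(x*)   = 37.3182

x* = (3, -0.1818), lambda* = (-20)


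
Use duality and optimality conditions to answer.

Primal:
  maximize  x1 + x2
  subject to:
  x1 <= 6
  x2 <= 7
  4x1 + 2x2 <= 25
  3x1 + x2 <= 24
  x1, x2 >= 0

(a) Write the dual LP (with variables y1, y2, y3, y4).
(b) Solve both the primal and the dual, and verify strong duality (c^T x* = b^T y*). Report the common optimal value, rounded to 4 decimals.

The standard primal-dual pair for 'max c^T x s.t. A x <= b, x >= 0' is:
  Dual:  min b^T y  s.t.  A^T y >= c,  y >= 0.

So the dual LP is:
  minimize  6y1 + 7y2 + 25y3 + 24y4
  subject to:
    y1 + 4y3 + 3y4 >= 1
    y2 + 2y3 + y4 >= 1
    y1, y2, y3, y4 >= 0

Solving the primal: x* = (2.75, 7).
  primal value c^T x* = 9.75.
Solving the dual: y* = (0, 0.5, 0.25, 0).
  dual value b^T y* = 9.75.
Strong duality: c^T x* = b^T y*. Confirmed.

9.75


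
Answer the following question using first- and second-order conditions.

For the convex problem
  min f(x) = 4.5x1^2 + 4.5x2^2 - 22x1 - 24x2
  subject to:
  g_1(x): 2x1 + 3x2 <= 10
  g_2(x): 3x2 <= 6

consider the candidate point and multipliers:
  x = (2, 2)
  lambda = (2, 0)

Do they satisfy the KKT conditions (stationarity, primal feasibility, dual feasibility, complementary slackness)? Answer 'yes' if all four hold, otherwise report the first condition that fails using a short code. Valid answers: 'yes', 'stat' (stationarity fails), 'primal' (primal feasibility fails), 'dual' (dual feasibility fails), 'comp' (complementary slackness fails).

Gradient of f: grad f(x) = Q x + c = (-4, -6)
Constraint values g_i(x) = a_i^T x - b_i:
  g_1((2, 2)) = 0
  g_2((2, 2)) = 0
Stationarity residual: grad f(x) + sum_i lambda_i a_i = (0, 0)
  -> stationarity OK
Primal feasibility (all g_i <= 0): OK
Dual feasibility (all lambda_i >= 0): OK
Complementary slackness (lambda_i * g_i(x) = 0 for all i): OK

Verdict: yes, KKT holds.

yes


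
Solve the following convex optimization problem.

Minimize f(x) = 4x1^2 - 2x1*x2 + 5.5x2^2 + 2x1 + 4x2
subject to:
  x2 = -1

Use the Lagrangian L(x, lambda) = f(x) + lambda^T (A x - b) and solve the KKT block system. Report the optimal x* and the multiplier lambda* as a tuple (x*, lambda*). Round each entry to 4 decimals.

Form the Lagrangian:
  L(x, lambda) = (1/2) x^T Q x + c^T x + lambda^T (A x - b)
Stationarity (grad_x L = 0): Q x + c + A^T lambda = 0.
Primal feasibility: A x = b.

This gives the KKT block system:
  [ Q   A^T ] [ x     ]   [-c ]
  [ A    0  ] [ lambda ] = [ b ]

Solving the linear system:
  x*      = (-0.5, -1)
  lambda* = (6)
  f(x*)   = 0.5

x* = (-0.5, -1), lambda* = (6)


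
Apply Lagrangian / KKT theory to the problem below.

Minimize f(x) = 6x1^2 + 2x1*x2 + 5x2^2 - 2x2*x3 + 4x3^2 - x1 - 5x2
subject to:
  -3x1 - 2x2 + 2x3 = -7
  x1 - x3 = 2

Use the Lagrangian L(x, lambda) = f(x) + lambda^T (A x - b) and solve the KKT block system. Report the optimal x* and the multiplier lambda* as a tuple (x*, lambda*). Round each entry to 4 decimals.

Form the Lagrangian:
  L(x, lambda) = (1/2) x^T Q x + c^T x + lambda^T (A x - b)
Stationarity (grad_x L = 0): Q x + c + A^T lambda = 0.
Primal feasibility: A x = b.

This gives the KKT block system:
  [ Q   A^T ] [ x     ]   [-c ]
  [ A    0  ] [ lambda ] = [ b ]

Solving the linear system:
  x*      = (1.0667, 0.9667, -0.9333)
  lambda* = (4.3333, -0.7333)
  f(x*)   = 12.95

x* = (1.0667, 0.9667, -0.9333), lambda* = (4.3333, -0.7333)


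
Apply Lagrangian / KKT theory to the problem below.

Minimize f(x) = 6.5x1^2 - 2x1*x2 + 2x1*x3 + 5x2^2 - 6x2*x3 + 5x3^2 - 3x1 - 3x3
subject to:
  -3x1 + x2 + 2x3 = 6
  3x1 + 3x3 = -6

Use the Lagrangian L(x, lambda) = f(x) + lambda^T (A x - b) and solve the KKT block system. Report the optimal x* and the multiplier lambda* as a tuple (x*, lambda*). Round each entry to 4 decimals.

Form the Lagrangian:
  L(x, lambda) = (1/2) x^T Q x + c^T x + lambda^T (A x - b)
Stationarity (grad_x L = 0): Q x + c + A^T lambda = 0.
Primal feasibility: A x = b.

This gives the KKT block system:
  [ Q   A^T ] [ x     ]   [-c ]
  [ A    0  ] [ lambda ] = [ b ]

Solving the linear system:
  x*      = (-1.9935, 0.0324, -0.0065)
  lambda* = (-4.3495, 5.315)
  f(x*)   = 31.9935

x* = (-1.9935, 0.0324, -0.0065), lambda* = (-4.3495, 5.315)


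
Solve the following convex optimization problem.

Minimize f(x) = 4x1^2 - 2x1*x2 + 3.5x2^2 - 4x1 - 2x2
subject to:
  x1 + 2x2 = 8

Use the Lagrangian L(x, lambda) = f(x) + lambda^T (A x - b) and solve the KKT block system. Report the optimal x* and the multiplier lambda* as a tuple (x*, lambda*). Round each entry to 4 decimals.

Form the Lagrangian:
  L(x, lambda) = (1/2) x^T Q x + c^T x + lambda^T (A x - b)
Stationarity (grad_x L = 0): Q x + c + A^T lambda = 0.
Primal feasibility: A x = b.

This gives the KKT block system:
  [ Q   A^T ] [ x     ]   [-c ]
  [ A    0  ] [ lambda ] = [ b ]

Solving the linear system:
  x*      = (2.1277, 2.9362)
  lambda* = (-7.1489)
  f(x*)   = 21.4043

x* = (2.1277, 2.9362), lambda* = (-7.1489)


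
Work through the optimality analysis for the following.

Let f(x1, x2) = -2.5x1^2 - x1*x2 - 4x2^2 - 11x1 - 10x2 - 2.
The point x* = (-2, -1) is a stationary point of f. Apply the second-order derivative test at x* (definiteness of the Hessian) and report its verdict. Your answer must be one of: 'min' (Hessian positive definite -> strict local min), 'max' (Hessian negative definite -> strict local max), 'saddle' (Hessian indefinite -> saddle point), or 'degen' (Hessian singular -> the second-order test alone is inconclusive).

Compute the Hessian H = grad^2 f:
  H = [[-5, -1], [-1, -8]]
Verify stationarity: grad f(x*) = H x* + g = (0, 0).
Eigenvalues of H: -8.3028, -4.6972.
Both eigenvalues < 0, so H is negative definite -> x* is a strict local max.

max


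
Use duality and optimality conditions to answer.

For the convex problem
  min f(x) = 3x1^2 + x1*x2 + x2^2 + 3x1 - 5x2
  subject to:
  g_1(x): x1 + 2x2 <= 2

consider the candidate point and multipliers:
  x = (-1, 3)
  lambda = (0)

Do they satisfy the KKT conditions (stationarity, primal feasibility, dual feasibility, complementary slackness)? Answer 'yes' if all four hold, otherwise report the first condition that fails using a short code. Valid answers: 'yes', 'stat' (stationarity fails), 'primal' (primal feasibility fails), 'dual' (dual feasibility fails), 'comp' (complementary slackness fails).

Gradient of f: grad f(x) = Q x + c = (0, 0)
Constraint values g_i(x) = a_i^T x - b_i:
  g_1((-1, 3)) = 3
Stationarity residual: grad f(x) + sum_i lambda_i a_i = (0, 0)
  -> stationarity OK
Primal feasibility (all g_i <= 0): FAILS
Dual feasibility (all lambda_i >= 0): OK
Complementary slackness (lambda_i * g_i(x) = 0 for all i): OK

Verdict: the first failing condition is primal_feasibility -> primal.

primal


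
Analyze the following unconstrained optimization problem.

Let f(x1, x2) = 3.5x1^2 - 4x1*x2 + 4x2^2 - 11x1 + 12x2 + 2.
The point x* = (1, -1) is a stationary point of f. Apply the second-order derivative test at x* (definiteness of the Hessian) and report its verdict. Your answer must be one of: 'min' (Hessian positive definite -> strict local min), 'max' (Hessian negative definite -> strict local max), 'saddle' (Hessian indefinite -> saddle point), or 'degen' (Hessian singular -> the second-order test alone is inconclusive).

Compute the Hessian H = grad^2 f:
  H = [[7, -4], [-4, 8]]
Verify stationarity: grad f(x*) = H x* + g = (0, 0).
Eigenvalues of H: 3.4689, 11.5311.
Both eigenvalues > 0, so H is positive definite -> x* is a strict local min.

min


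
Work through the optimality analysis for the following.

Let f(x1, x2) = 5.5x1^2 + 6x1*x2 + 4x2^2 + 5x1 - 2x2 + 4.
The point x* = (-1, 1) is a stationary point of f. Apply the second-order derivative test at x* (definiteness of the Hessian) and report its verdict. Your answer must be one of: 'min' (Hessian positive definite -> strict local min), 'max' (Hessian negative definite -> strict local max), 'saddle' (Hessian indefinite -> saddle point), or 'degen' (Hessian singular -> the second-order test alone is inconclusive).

Compute the Hessian H = grad^2 f:
  H = [[11, 6], [6, 8]]
Verify stationarity: grad f(x*) = H x* + g = (0, 0).
Eigenvalues of H: 3.3153, 15.6847.
Both eigenvalues > 0, so H is positive definite -> x* is a strict local min.

min


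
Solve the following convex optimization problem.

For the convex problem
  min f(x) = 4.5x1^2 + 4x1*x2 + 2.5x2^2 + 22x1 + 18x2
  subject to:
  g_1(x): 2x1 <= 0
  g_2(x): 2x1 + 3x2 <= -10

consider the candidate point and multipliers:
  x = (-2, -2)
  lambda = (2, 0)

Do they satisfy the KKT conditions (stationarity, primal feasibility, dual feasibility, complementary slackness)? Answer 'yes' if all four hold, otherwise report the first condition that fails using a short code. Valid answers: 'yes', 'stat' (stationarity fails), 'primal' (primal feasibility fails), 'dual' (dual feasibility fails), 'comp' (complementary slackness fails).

Gradient of f: grad f(x) = Q x + c = (-4, 0)
Constraint values g_i(x) = a_i^T x - b_i:
  g_1((-2, -2)) = -4
  g_2((-2, -2)) = 0
Stationarity residual: grad f(x) + sum_i lambda_i a_i = (0, 0)
  -> stationarity OK
Primal feasibility (all g_i <= 0): OK
Dual feasibility (all lambda_i >= 0): OK
Complementary slackness (lambda_i * g_i(x) = 0 for all i): FAILS

Verdict: the first failing condition is complementary_slackness -> comp.

comp


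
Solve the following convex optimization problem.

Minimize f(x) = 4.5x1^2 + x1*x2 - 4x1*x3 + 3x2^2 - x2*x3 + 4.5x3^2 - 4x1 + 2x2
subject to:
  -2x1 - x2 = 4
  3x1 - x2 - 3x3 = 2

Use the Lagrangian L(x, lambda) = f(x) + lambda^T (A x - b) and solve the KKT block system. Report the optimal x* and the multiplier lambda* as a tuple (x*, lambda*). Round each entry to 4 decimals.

Form the Lagrangian:
  L(x, lambda) = (1/2) x^T Q x + c^T x + lambda^T (A x - b)
Stationarity (grad_x L = 0): Q x + c + A^T lambda = 0.
Primal feasibility: A x = b.

This gives the KKT block system:
  [ Q   A^T ] [ x     ]   [-c ]
  [ A    0  ] [ lambda ] = [ b ]

Solving the linear system:
  x*      = (-1.0845, -1.831, -1.1408)
  lambda* = (-7.5634, -1.3662)
  f(x*)   = 16.831

x* = (-1.0845, -1.831, -1.1408), lambda* = (-7.5634, -1.3662)


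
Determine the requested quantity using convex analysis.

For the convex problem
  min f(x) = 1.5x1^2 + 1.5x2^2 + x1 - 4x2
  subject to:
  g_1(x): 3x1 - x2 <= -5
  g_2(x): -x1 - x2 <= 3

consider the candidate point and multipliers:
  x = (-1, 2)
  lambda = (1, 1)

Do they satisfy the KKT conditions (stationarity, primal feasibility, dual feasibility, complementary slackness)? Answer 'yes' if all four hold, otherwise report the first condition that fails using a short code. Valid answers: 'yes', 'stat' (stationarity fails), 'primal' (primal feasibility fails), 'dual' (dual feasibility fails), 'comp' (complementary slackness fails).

Gradient of f: grad f(x) = Q x + c = (-2, 2)
Constraint values g_i(x) = a_i^T x - b_i:
  g_1((-1, 2)) = 0
  g_2((-1, 2)) = -4
Stationarity residual: grad f(x) + sum_i lambda_i a_i = (0, 0)
  -> stationarity OK
Primal feasibility (all g_i <= 0): OK
Dual feasibility (all lambda_i >= 0): OK
Complementary slackness (lambda_i * g_i(x) = 0 for all i): FAILS

Verdict: the first failing condition is complementary_slackness -> comp.

comp


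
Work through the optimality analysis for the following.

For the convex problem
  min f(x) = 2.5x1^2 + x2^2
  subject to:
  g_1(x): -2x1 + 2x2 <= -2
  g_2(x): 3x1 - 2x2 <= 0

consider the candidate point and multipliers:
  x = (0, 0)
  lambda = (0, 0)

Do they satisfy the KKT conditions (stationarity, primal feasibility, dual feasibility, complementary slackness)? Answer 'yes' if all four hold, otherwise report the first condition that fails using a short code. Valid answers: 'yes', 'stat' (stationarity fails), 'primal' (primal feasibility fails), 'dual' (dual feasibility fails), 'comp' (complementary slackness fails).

Gradient of f: grad f(x) = Q x + c = (0, 0)
Constraint values g_i(x) = a_i^T x - b_i:
  g_1((0, 0)) = 2
  g_2((0, 0)) = 0
Stationarity residual: grad f(x) + sum_i lambda_i a_i = (0, 0)
  -> stationarity OK
Primal feasibility (all g_i <= 0): FAILS
Dual feasibility (all lambda_i >= 0): OK
Complementary slackness (lambda_i * g_i(x) = 0 for all i): OK

Verdict: the first failing condition is primal_feasibility -> primal.

primal


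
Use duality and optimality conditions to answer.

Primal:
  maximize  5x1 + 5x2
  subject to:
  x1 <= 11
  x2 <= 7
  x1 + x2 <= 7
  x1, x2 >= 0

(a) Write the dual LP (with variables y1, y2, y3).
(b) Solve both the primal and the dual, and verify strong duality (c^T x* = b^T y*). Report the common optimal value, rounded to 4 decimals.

The standard primal-dual pair for 'max c^T x s.t. A x <= b, x >= 0' is:
  Dual:  min b^T y  s.t.  A^T y >= c,  y >= 0.

So the dual LP is:
  minimize  11y1 + 7y2 + 7y3
  subject to:
    y1 + y3 >= 5
    y2 + y3 >= 5
    y1, y2, y3 >= 0

Solving the primal: x* = (7, 0).
  primal value c^T x* = 35.
Solving the dual: y* = (0, 0, 5).
  dual value b^T y* = 35.
Strong duality: c^T x* = b^T y*. Confirmed.

35


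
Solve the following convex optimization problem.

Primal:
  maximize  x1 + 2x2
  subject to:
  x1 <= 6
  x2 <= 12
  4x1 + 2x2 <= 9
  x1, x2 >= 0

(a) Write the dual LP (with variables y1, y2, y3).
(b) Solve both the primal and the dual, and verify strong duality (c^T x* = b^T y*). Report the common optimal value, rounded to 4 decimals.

The standard primal-dual pair for 'max c^T x s.t. A x <= b, x >= 0' is:
  Dual:  min b^T y  s.t.  A^T y >= c,  y >= 0.

So the dual LP is:
  minimize  6y1 + 12y2 + 9y3
  subject to:
    y1 + 4y3 >= 1
    y2 + 2y3 >= 2
    y1, y2, y3 >= 0

Solving the primal: x* = (0, 4.5).
  primal value c^T x* = 9.
Solving the dual: y* = (0, 0, 1).
  dual value b^T y* = 9.
Strong duality: c^T x* = b^T y*. Confirmed.

9


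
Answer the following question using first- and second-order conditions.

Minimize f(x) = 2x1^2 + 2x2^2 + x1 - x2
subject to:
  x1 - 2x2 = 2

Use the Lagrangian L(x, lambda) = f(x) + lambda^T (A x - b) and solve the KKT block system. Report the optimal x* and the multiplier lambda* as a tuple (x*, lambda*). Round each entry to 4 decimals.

Form the Lagrangian:
  L(x, lambda) = (1/2) x^T Q x + c^T x + lambda^T (A x - b)
Stationarity (grad_x L = 0): Q x + c + A^T lambda = 0.
Primal feasibility: A x = b.

This gives the KKT block system:
  [ Q   A^T ] [ x     ]   [-c ]
  [ A    0  ] [ lambda ] = [ b ]

Solving the linear system:
  x*      = (0.3, -0.85)
  lambda* = (-2.2)
  f(x*)   = 2.775

x* = (0.3, -0.85), lambda* = (-2.2)


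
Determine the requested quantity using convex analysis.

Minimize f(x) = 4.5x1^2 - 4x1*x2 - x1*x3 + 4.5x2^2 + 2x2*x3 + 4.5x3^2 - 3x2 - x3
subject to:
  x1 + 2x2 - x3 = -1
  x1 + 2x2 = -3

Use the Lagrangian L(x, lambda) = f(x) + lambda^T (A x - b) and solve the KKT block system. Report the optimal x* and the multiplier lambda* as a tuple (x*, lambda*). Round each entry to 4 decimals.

Form the Lagrangian:
  L(x, lambda) = (1/2) x^T Q x + c^T x + lambda^T (A x - b)
Stationarity (grad_x L = 0): Q x + c + A^T lambda = 0.
Primal feasibility: A x = b.

This gives the KKT block system:
  [ Q   A^T ] [ x     ]   [-c ]
  [ A    0  ] [ lambda ] = [ b ]

Solving the linear system:
  x*      = (-1.1967, -0.9016, -2)
  lambda* = (-19.6066, 24.7705)
  f(x*)   = 29.7049

x* = (-1.1967, -0.9016, -2), lambda* = (-19.6066, 24.7705)


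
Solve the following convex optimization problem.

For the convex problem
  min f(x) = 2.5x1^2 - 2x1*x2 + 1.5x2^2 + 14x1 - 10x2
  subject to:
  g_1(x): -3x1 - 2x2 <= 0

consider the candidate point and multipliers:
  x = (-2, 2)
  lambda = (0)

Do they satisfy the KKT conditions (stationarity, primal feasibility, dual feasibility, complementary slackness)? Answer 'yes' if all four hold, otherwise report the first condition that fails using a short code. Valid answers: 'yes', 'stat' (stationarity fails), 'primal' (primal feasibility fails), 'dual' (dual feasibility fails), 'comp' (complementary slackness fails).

Gradient of f: grad f(x) = Q x + c = (0, 0)
Constraint values g_i(x) = a_i^T x - b_i:
  g_1((-2, 2)) = 2
Stationarity residual: grad f(x) + sum_i lambda_i a_i = (0, 0)
  -> stationarity OK
Primal feasibility (all g_i <= 0): FAILS
Dual feasibility (all lambda_i >= 0): OK
Complementary slackness (lambda_i * g_i(x) = 0 for all i): OK

Verdict: the first failing condition is primal_feasibility -> primal.

primal


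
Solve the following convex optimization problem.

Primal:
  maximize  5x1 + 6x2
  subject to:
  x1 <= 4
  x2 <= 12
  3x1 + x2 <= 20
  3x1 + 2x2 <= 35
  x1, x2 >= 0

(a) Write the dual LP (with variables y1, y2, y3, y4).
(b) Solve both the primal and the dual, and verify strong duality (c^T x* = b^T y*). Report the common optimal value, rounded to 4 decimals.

The standard primal-dual pair for 'max c^T x s.t. A x <= b, x >= 0' is:
  Dual:  min b^T y  s.t.  A^T y >= c,  y >= 0.

So the dual LP is:
  minimize  4y1 + 12y2 + 20y3 + 35y4
  subject to:
    y1 + 3y3 + 3y4 >= 5
    y2 + y3 + 2y4 >= 6
    y1, y2, y3, y4 >= 0

Solving the primal: x* = (2.6667, 12).
  primal value c^T x* = 85.3333.
Solving the dual: y* = (0, 4.3333, 1.6667, 0).
  dual value b^T y* = 85.3333.
Strong duality: c^T x* = b^T y*. Confirmed.

85.3333


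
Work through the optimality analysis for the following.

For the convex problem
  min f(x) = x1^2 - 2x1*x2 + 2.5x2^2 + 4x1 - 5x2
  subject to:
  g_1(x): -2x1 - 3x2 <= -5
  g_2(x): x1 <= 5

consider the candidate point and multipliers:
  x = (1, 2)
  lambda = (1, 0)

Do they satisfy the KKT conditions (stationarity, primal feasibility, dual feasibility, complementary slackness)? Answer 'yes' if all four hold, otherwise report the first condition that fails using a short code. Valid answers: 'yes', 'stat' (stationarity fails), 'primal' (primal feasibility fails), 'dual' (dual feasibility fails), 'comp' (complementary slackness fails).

Gradient of f: grad f(x) = Q x + c = (2, 3)
Constraint values g_i(x) = a_i^T x - b_i:
  g_1((1, 2)) = -3
  g_2((1, 2)) = -4
Stationarity residual: grad f(x) + sum_i lambda_i a_i = (0, 0)
  -> stationarity OK
Primal feasibility (all g_i <= 0): OK
Dual feasibility (all lambda_i >= 0): OK
Complementary slackness (lambda_i * g_i(x) = 0 for all i): FAILS

Verdict: the first failing condition is complementary_slackness -> comp.

comp


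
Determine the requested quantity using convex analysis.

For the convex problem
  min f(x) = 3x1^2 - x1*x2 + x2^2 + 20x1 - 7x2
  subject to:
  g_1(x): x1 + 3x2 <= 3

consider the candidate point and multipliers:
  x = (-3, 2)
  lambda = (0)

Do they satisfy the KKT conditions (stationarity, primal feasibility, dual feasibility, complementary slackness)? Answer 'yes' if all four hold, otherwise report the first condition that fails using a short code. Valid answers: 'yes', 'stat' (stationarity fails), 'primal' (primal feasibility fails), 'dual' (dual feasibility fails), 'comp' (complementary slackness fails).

Gradient of f: grad f(x) = Q x + c = (0, 0)
Constraint values g_i(x) = a_i^T x - b_i:
  g_1((-3, 2)) = 0
Stationarity residual: grad f(x) + sum_i lambda_i a_i = (0, 0)
  -> stationarity OK
Primal feasibility (all g_i <= 0): OK
Dual feasibility (all lambda_i >= 0): OK
Complementary slackness (lambda_i * g_i(x) = 0 for all i): OK

Verdict: yes, KKT holds.

yes


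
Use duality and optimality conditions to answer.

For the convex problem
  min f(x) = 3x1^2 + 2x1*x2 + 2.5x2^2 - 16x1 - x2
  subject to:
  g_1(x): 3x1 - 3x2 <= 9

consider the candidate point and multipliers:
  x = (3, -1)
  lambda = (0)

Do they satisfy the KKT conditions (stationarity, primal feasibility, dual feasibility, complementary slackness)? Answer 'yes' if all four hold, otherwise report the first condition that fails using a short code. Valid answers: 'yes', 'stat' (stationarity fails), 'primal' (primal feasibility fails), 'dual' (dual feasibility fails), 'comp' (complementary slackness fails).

Gradient of f: grad f(x) = Q x + c = (0, 0)
Constraint values g_i(x) = a_i^T x - b_i:
  g_1((3, -1)) = 3
Stationarity residual: grad f(x) + sum_i lambda_i a_i = (0, 0)
  -> stationarity OK
Primal feasibility (all g_i <= 0): FAILS
Dual feasibility (all lambda_i >= 0): OK
Complementary slackness (lambda_i * g_i(x) = 0 for all i): OK

Verdict: the first failing condition is primal_feasibility -> primal.

primal


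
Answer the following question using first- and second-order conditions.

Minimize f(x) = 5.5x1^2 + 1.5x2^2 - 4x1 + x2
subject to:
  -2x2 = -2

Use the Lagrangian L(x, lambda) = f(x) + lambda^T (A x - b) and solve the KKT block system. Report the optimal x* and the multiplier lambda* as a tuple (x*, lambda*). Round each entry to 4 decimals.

Form the Lagrangian:
  L(x, lambda) = (1/2) x^T Q x + c^T x + lambda^T (A x - b)
Stationarity (grad_x L = 0): Q x + c + A^T lambda = 0.
Primal feasibility: A x = b.

This gives the KKT block system:
  [ Q   A^T ] [ x     ]   [-c ]
  [ A    0  ] [ lambda ] = [ b ]

Solving the linear system:
  x*      = (0.3636, 1)
  lambda* = (2)
  f(x*)   = 1.7727

x* = (0.3636, 1), lambda* = (2)


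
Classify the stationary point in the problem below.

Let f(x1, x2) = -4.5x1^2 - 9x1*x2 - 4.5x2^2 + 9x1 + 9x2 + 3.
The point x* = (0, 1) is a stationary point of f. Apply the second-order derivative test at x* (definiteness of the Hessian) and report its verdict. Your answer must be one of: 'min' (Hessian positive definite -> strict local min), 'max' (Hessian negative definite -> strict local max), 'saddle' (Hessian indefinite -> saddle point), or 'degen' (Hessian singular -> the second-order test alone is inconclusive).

Compute the Hessian H = grad^2 f:
  H = [[-9, -9], [-9, -9]]
Verify stationarity: grad f(x*) = H x* + g = (0, 0).
Eigenvalues of H: -18, 0.
H has a zero eigenvalue (singular; negative semidefinite but not definite), so H is neither positive definite, negative definite, nor indefinite. The second-order test alone is inconclusive -> degen.
(Indeed, f is constant along the null direction of H through x*, so x* is not a strict local extremum.)

degen


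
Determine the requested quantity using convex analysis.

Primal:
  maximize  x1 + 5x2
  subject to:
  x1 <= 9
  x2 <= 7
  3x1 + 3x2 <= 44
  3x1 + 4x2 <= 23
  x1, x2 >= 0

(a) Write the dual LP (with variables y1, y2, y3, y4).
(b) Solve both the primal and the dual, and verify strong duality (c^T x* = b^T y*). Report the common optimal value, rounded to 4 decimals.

The standard primal-dual pair for 'max c^T x s.t. A x <= b, x >= 0' is:
  Dual:  min b^T y  s.t.  A^T y >= c,  y >= 0.

So the dual LP is:
  minimize  9y1 + 7y2 + 44y3 + 23y4
  subject to:
    y1 + 3y3 + 3y4 >= 1
    y2 + 3y3 + 4y4 >= 5
    y1, y2, y3, y4 >= 0

Solving the primal: x* = (0, 5.75).
  primal value c^T x* = 28.75.
Solving the dual: y* = (0, 0, 0, 1.25).
  dual value b^T y* = 28.75.
Strong duality: c^T x* = b^T y*. Confirmed.

28.75


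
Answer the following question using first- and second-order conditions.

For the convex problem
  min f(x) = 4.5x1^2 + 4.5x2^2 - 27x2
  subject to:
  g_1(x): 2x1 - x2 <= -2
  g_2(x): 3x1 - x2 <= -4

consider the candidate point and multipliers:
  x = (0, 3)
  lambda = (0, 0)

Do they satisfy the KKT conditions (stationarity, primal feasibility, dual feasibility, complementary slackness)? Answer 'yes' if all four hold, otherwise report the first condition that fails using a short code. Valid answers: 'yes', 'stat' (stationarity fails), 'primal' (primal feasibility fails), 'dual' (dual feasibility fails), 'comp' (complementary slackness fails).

Gradient of f: grad f(x) = Q x + c = (0, 0)
Constraint values g_i(x) = a_i^T x - b_i:
  g_1((0, 3)) = -1
  g_2((0, 3)) = 1
Stationarity residual: grad f(x) + sum_i lambda_i a_i = (0, 0)
  -> stationarity OK
Primal feasibility (all g_i <= 0): FAILS
Dual feasibility (all lambda_i >= 0): OK
Complementary slackness (lambda_i * g_i(x) = 0 for all i): OK

Verdict: the first failing condition is primal_feasibility -> primal.

primal


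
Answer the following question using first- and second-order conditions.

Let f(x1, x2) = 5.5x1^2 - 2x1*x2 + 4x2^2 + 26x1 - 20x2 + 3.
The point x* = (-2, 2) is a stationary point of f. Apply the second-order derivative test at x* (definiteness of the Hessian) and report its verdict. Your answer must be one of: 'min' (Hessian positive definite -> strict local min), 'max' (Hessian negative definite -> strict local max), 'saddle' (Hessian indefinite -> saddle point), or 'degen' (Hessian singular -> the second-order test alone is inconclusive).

Compute the Hessian H = grad^2 f:
  H = [[11, -2], [-2, 8]]
Verify stationarity: grad f(x*) = H x* + g = (0, 0).
Eigenvalues of H: 7, 12.
Both eigenvalues > 0, so H is positive definite -> x* is a strict local min.

min


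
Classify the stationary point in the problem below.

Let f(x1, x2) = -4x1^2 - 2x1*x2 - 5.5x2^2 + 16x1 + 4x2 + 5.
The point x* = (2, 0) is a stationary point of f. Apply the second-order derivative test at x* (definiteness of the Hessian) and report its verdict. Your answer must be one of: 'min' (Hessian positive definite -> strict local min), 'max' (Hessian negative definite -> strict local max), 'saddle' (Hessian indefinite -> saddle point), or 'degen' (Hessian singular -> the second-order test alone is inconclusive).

Compute the Hessian H = grad^2 f:
  H = [[-8, -2], [-2, -11]]
Verify stationarity: grad f(x*) = H x* + g = (0, 0).
Eigenvalues of H: -12, -7.
Both eigenvalues < 0, so H is negative definite -> x* is a strict local max.

max


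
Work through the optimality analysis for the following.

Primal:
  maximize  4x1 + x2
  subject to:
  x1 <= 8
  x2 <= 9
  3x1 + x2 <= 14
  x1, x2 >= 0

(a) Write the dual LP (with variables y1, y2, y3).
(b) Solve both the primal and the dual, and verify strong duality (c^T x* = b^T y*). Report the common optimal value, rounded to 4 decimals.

The standard primal-dual pair for 'max c^T x s.t. A x <= b, x >= 0' is:
  Dual:  min b^T y  s.t.  A^T y >= c,  y >= 0.

So the dual LP is:
  minimize  8y1 + 9y2 + 14y3
  subject to:
    y1 + 3y3 >= 4
    y2 + y3 >= 1
    y1, y2, y3 >= 0

Solving the primal: x* = (4.6667, 0).
  primal value c^T x* = 18.6667.
Solving the dual: y* = (0, 0, 1.3333).
  dual value b^T y* = 18.6667.
Strong duality: c^T x* = b^T y*. Confirmed.

18.6667


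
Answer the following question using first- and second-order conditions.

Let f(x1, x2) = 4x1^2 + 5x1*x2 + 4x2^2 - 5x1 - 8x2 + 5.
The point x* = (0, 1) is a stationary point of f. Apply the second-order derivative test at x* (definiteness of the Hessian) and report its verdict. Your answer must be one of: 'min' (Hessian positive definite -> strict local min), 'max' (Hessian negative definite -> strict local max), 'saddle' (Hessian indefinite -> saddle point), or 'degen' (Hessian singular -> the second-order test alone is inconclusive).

Compute the Hessian H = grad^2 f:
  H = [[8, 5], [5, 8]]
Verify stationarity: grad f(x*) = H x* + g = (0, 0).
Eigenvalues of H: 3, 13.
Both eigenvalues > 0, so H is positive definite -> x* is a strict local min.

min


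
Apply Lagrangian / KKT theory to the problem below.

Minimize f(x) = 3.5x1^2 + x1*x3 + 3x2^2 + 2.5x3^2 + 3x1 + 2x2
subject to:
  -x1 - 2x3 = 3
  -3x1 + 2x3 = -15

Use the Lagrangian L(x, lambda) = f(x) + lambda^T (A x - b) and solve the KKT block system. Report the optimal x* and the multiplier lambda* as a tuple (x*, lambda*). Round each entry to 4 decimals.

Form the Lagrangian:
  L(x, lambda) = (1/2) x^T Q x + c^T x + lambda^T (A x - b)
Stationarity (grad_x L = 0): Q x + c + A^T lambda = 0.
Primal feasibility: A x = b.

This gives the KKT block system:
  [ Q   A^T ] [ x     ]   [-c ]
  [ A    0  ] [ lambda ] = [ b ]

Solving the linear system:
  x*      = (3, -0.3333, -3)
  lambda* = (0.75, 6.75)
  f(x*)   = 53.6667

x* = (3, -0.3333, -3), lambda* = (0.75, 6.75)


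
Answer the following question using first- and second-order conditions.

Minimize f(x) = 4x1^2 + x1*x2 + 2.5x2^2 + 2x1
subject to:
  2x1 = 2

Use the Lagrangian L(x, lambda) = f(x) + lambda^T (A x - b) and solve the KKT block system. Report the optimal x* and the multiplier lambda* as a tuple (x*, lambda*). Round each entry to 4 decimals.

Form the Lagrangian:
  L(x, lambda) = (1/2) x^T Q x + c^T x + lambda^T (A x - b)
Stationarity (grad_x L = 0): Q x + c + A^T lambda = 0.
Primal feasibility: A x = b.

This gives the KKT block system:
  [ Q   A^T ] [ x     ]   [-c ]
  [ A    0  ] [ lambda ] = [ b ]

Solving the linear system:
  x*      = (1, -0.2)
  lambda* = (-4.9)
  f(x*)   = 5.9

x* = (1, -0.2), lambda* = (-4.9)


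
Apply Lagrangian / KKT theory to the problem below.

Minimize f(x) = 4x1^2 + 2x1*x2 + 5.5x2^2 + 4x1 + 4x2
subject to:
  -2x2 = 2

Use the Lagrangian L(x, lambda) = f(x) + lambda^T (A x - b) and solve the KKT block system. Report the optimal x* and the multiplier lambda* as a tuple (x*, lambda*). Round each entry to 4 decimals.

Form the Lagrangian:
  L(x, lambda) = (1/2) x^T Q x + c^T x + lambda^T (A x - b)
Stationarity (grad_x L = 0): Q x + c + A^T lambda = 0.
Primal feasibility: A x = b.

This gives the KKT block system:
  [ Q   A^T ] [ x     ]   [-c ]
  [ A    0  ] [ lambda ] = [ b ]

Solving the linear system:
  x*      = (-0.25, -1)
  lambda* = (-3.75)
  f(x*)   = 1.25

x* = (-0.25, -1), lambda* = (-3.75)


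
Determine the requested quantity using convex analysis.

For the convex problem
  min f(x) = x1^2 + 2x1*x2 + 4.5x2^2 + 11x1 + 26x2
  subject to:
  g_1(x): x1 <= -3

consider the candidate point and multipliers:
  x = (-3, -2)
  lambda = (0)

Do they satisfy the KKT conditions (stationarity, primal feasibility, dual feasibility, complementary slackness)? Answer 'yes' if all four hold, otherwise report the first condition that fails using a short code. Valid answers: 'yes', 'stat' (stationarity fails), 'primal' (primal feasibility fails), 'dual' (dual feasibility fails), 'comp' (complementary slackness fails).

Gradient of f: grad f(x) = Q x + c = (1, 2)
Constraint values g_i(x) = a_i^T x - b_i:
  g_1((-3, -2)) = 0
Stationarity residual: grad f(x) + sum_i lambda_i a_i = (1, 2)
  -> stationarity FAILS
Primal feasibility (all g_i <= 0): OK
Dual feasibility (all lambda_i >= 0): OK
Complementary slackness (lambda_i * g_i(x) = 0 for all i): OK

Verdict: the first failing condition is stationarity -> stat.

stat
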